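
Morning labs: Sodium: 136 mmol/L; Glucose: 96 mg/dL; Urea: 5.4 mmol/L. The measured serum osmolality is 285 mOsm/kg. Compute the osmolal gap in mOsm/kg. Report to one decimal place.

Calculated osmolality = 2·Na + glucose/18 + urea
= 2·136 + 96/18 + 5.4
= 272 + 5.33 + 5.40
= 282.73 mOsm/kg ≈ 282.7 mOsm/kg
Osmolar gap = measured − calculated = 285 − 282.7 = 2.3 mOsm/kg

2.3 mOsm/kg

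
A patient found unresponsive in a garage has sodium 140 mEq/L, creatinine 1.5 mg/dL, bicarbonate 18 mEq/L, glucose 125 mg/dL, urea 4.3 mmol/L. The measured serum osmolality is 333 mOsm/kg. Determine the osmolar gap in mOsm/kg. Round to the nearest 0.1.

41.8 mOsm/kg

Calculated osmolality = 2·Na + glucose/18 + urea
= 2·140 + 125/18 + 4.3
= 280 + 6.94 + 4.30
= 291.24 mOsm/kg ≈ 291.2 mOsm/kg
Osmolar gap = measured − calculated = 333 − 291.2 = 41.8 mOsm/kg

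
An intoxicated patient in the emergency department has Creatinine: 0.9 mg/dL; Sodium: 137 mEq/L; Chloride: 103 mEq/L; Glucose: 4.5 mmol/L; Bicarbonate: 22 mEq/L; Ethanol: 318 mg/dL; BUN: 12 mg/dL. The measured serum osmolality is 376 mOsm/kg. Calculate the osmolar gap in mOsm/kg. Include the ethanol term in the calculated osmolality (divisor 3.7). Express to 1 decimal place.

7.3 mOsm/kg

Calculated osmolality = 2·Na + glucose + BUN/2.8 + ethanol/3.7
= 2·137 + 4.5 + 12/2.8 + 318/3.7
= 274 + 4.50 + 4.29 + 85.95
= 368.74 mOsm/kg ≈ 368.7 mOsm/kg
Osmolar gap = measured − calculated = 376 − 368.7 = 7.3 mOsm/kg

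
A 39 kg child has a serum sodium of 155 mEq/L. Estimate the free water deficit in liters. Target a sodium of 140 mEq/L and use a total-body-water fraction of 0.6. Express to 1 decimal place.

2.5 L

TBW = 0.6 · 39 = 23.4 L
Free water deficit = TBW · (Na/140 − 1)
= 23.4 · (155/140 − 1)
= 23.4 · 0.1071
= 2.51 L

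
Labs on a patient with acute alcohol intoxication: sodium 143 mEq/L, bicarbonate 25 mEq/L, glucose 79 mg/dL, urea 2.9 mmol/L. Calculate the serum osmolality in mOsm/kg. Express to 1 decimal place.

293.3 mOsm/kg

Calculated osmolality = 2·Na + glucose/18 + urea
= 2·143 + 79/18 + 2.9
= 286 + 4.39 + 2.90
= 293.29 mOsm/kg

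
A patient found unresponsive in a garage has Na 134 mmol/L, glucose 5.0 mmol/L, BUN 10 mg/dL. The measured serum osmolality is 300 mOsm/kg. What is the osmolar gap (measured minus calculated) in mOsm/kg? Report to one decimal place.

23.4 mOsm/kg

Calculated osmolality = 2·Na + glucose + BUN/2.8
= 2·134 + 5 + 10/2.8
= 268 + 5 + 3.57
= 276.57 mOsm/kg ≈ 276.6 mOsm/kg
Osmolar gap = measured − calculated = 300 − 276.6 = 23.4 mOsm/kg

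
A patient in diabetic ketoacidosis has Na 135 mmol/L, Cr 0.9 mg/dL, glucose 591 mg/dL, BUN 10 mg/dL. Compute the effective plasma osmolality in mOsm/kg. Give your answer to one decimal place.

Effective osmolality excludes urea (freely permeant across cell membranes):
2·Na + glucose/18
= 2·135 + 591/18
= 270 + 32.83
= 302.83 mOsm/kg

302.8 mOsm/kg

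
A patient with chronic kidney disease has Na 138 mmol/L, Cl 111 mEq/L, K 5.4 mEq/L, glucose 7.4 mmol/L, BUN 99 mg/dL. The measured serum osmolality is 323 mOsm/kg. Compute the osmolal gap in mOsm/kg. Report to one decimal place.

Calculated osmolality = 2·Na + glucose + BUN/2.8
= 2·138 + 7.4 + 99/2.8
= 276 + 7.40 + 35.36
= 318.76 mOsm/kg ≈ 318.8 mOsm/kg
Osmolar gap = measured − calculated = 323 − 318.8 = 4.2 mOsm/kg

4.2 mOsm/kg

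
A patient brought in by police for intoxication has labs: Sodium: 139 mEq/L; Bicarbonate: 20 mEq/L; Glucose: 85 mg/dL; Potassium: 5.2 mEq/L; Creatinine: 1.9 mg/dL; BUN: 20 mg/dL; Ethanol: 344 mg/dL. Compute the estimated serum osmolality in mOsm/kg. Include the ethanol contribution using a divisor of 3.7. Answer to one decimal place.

Calculated osmolality = 2·Na + glucose/18 + BUN/2.8 + ethanol/3.7
= 2·139 + 85/18 + 20/2.8 + 344/3.7
= 278 + 4.72 + 7.14 + 92.97
= 382.83 mOsm/kg

382.8 mOsm/kg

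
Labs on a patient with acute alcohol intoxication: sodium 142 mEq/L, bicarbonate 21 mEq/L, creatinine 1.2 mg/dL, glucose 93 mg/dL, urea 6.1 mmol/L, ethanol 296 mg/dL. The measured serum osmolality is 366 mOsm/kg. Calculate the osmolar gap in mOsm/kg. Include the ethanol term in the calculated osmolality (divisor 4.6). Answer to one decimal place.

6.4 mOsm/kg

Calculated osmolality = 2·Na + glucose/18 + urea + ethanol/4.6
= 2·142 + 93/18 + 6.1 + 296/4.6
= 284 + 5.17 + 6.10 + 64.35
= 359.62 mOsm/kg ≈ 359.6 mOsm/kg
Osmolar gap = measured − calculated = 366 − 359.6 = 6.4 mOsm/kg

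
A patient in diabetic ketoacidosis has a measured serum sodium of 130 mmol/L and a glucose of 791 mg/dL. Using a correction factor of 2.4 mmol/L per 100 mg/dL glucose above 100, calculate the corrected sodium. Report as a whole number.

147 mmol/L

Corrected Na = measured Na + 2.4 · (glucose − 100)/100
= 130 + 2.4 · (791 − 100)/100
= 130 + 16.6
= 146.6 mmol/L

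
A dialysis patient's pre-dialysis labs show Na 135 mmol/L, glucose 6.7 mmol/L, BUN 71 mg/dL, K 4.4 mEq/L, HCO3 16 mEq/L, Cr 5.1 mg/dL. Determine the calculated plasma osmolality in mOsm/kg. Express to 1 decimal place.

302.1 mOsm/kg

Calculated osmolality = 2·Na + glucose + BUN/2.8
= 2·135 + 6.7 + 71/2.8
= 270 + 6.70 + 25.36
= 302.06 mOsm/kg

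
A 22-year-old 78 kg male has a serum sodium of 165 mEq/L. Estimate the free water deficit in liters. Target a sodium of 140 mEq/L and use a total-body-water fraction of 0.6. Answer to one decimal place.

8.4 L

TBW = 0.6 · 78 = 46.8 L
Free water deficit = TBW · (Na/140 − 1)
= 46.8 · (165/140 − 1)
= 46.8 · 0.1786
= 8.36 L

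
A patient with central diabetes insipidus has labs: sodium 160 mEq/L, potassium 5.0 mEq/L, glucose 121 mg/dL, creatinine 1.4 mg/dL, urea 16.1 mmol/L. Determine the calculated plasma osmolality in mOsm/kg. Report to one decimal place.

Calculated osmolality = 2·Na + glucose/18 + urea
= 2·160 + 121/18 + 16.1
= 320 + 6.72 + 16.10
= 342.82 mOsm/kg

342.8 mOsm/kg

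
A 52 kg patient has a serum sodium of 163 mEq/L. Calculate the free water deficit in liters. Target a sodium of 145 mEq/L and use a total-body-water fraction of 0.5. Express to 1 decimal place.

3.2 L

TBW = 0.5 · 52 = 26 L
Free water deficit = TBW · (Na/145 − 1)
= 26 · (163/145 − 1)
= 26 · 0.1241
= 3.23 L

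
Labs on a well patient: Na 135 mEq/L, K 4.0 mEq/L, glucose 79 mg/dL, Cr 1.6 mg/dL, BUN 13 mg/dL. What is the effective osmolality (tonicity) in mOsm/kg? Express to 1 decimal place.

Effective osmolality excludes urea (freely permeant across cell membranes):
2·Na + glucose/18
= 2·135 + 79/18
= 270 + 4.39
= 274.39 mOsm/kg

274.4 mOsm/kg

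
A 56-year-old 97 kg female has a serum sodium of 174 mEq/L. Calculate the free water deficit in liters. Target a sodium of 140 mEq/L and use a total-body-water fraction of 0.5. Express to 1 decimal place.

TBW = 0.5 · 97 = 48.5 L
Free water deficit = TBW · (Na/140 − 1)
= 48.5 · (174/140 − 1)
= 48.5 · 0.2429
= 11.78 L

11.8 L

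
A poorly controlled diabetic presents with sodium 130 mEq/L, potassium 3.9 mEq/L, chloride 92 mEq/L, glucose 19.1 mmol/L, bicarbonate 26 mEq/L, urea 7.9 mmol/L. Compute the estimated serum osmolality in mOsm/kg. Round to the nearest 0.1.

Calculated osmolality = 2·Na + glucose + urea
= 2·130 + 19.1 + 7.9
= 260 + 19.10 + 7.90
= 287 mOsm/kg

287.0 mOsm/kg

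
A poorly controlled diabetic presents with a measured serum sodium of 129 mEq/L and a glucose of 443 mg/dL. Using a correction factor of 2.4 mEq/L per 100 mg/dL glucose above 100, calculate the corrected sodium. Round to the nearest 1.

Corrected Na = measured Na + 2.4 · (glucose − 100)/100
= 129 + 2.4 · (443 − 100)/100
= 129 + 8.2
= 137.2 mEq/L

137 mEq/L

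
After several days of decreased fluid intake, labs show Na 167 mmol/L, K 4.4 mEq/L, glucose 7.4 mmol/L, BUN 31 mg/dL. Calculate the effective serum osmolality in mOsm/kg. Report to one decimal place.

Effective osmolality excludes urea (freely permeant across cell membranes):
2·Na + glucose
= 2·167 + 7.4
= 334 + 7.4
= 341.4 mOsm/kg

341.4 mOsm/kg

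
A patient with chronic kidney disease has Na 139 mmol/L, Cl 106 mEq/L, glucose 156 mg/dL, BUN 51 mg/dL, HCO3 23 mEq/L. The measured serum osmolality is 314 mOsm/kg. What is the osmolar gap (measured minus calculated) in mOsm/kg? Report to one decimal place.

Calculated osmolality = 2·Na + glucose/18 + BUN/2.8
= 2·139 + 156/18 + 51/2.8
= 278 + 8.67 + 18.21
= 304.88 mOsm/kg ≈ 304.9 mOsm/kg
Osmolar gap = measured − calculated = 314 − 304.9 = 9.1 mOsm/kg

9.1 mOsm/kg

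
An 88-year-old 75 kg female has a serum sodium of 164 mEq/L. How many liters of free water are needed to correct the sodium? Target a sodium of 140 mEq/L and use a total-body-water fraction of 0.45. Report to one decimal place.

TBW = 0.45 · 75 = 33.75 L
Free water deficit = TBW · (Na/140 − 1)
= 33.75 · (164/140 − 1)
= 33.75 · 0.1714
= 5.78 L

5.8 L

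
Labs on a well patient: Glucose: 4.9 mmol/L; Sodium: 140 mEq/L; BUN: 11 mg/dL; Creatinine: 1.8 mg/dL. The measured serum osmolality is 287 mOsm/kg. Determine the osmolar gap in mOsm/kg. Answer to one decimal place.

Calculated osmolality = 2·Na + glucose + BUN/2.8
= 2·140 + 4.9 + 11/2.8
= 280 + 4.90 + 3.93
= 288.83 mOsm/kg ≈ 288.8 mOsm/kg
Osmolar gap = measured − calculated = 287 − 288.8 = -1.8 mOsm/kg

-1.8 mOsm/kg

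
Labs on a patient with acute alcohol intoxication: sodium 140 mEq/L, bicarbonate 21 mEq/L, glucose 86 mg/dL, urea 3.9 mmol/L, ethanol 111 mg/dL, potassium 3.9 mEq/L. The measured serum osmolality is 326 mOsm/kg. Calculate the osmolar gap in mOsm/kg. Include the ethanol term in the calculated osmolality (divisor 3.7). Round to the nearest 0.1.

Calculated osmolality = 2·Na + glucose/18 + urea + ethanol/3.7
= 2·140 + 86/18 + 3.9 + 111/3.7
= 280 + 4.78 + 3.90 + 30
= 318.68 mOsm/kg ≈ 318.7 mOsm/kg
Osmolar gap = measured − calculated = 326 − 318.7 = 7.3 mOsm/kg

7.3 mOsm/kg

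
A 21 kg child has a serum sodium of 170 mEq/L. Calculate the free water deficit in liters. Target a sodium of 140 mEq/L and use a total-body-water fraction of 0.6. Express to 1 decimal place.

2.7 L

TBW = 0.6 · 21 = 12.6 L
Free water deficit = TBW · (Na/140 − 1)
= 12.6 · (170/140 − 1)
= 12.6 · 0.2143
= 2.7 L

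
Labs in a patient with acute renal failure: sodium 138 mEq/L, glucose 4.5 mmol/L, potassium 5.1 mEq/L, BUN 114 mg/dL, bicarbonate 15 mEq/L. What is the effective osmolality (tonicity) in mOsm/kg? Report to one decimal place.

Effective osmolality excludes urea (freely permeant across cell membranes):
2·Na + glucose
= 2·138 + 4.5
= 276 + 4.5
= 280.5 mOsm/kg

280.5 mOsm/kg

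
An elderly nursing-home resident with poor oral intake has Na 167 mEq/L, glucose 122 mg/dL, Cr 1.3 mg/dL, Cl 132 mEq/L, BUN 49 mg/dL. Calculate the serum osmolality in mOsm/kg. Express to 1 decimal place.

Calculated osmolality = 2·Na + glucose/18 + BUN/2.8
= 2·167 + 122/18 + 49/2.8
= 334 + 6.78 + 17.50
= 358.28 mOsm/kg

358.3 mOsm/kg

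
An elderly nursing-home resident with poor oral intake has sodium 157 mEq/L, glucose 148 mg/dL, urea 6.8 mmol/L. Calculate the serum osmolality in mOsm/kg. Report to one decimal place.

Calculated osmolality = 2·Na + glucose/18 + urea
= 2·157 + 148/18 + 6.8
= 314 + 8.22 + 6.80
= 329.02 mOsm/kg

329.0 mOsm/kg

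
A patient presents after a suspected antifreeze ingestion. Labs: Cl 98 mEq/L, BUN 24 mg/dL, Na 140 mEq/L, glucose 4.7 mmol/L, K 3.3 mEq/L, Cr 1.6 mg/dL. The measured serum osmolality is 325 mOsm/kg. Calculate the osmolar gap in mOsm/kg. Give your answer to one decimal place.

Calculated osmolality = 2·Na + glucose + BUN/2.8
= 2·140 + 4.7 + 24/2.8
= 280 + 4.70 + 8.57
= 293.27 mOsm/kg ≈ 293.3 mOsm/kg
Osmolar gap = measured − calculated = 325 − 293.3 = 31.7 mOsm/kg

31.7 mOsm/kg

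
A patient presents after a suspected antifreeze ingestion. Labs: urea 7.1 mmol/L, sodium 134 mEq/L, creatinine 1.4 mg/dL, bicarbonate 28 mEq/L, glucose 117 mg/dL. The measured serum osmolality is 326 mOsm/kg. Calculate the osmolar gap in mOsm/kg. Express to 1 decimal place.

Calculated osmolality = 2·Na + glucose/18 + urea
= 2·134 + 117/18 + 7.1
= 268 + 6.50 + 7.10
= 281.6 mOsm/kg ≈ 281.6 mOsm/kg
Osmolar gap = measured − calculated = 326 − 281.6 = 44.4 mOsm/kg

44.4 mOsm/kg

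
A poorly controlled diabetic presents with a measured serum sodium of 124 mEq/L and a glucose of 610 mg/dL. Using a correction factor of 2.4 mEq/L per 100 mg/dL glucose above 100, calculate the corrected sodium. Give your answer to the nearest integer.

Corrected Na = measured Na + 2.4 · (glucose − 100)/100
= 124 + 2.4 · (610 − 100)/100
= 124 + 12.2
= 136.2 mEq/L

136 mEq/L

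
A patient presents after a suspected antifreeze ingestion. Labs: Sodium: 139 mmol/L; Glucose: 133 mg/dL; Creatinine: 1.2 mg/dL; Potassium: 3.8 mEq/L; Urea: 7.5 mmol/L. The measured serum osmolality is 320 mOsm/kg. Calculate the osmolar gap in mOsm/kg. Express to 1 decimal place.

27.1 mOsm/kg

Calculated osmolality = 2·Na + glucose/18 + urea
= 2·139 + 133/18 + 7.5
= 278 + 7.39 + 7.50
= 292.89 mOsm/kg ≈ 292.9 mOsm/kg
Osmolar gap = measured − calculated = 320 − 292.9 = 27.1 mOsm/kg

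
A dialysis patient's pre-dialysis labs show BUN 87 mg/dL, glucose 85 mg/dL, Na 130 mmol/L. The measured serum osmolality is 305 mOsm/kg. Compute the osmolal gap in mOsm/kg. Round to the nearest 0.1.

Calculated osmolality = 2·Na + glucose/18 + BUN/2.8
= 2·130 + 85/18 + 87/2.8
= 260 + 4.72 + 31.07
= 295.79 mOsm/kg ≈ 295.8 mOsm/kg
Osmolar gap = measured − calculated = 305 − 295.8 = 9.2 mOsm/kg

9.2 mOsm/kg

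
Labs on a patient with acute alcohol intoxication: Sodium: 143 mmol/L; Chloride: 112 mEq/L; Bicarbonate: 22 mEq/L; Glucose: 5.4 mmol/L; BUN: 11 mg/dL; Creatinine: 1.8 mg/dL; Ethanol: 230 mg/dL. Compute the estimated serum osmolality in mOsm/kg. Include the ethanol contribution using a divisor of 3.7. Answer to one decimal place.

Calculated osmolality = 2·Na + glucose + BUN/2.8 + ethanol/3.7
= 2·143 + 5.4 + 11/2.8 + 230/3.7
= 286 + 5.40 + 3.93 + 62.16
= 357.49 mOsm/kg

357.5 mOsm/kg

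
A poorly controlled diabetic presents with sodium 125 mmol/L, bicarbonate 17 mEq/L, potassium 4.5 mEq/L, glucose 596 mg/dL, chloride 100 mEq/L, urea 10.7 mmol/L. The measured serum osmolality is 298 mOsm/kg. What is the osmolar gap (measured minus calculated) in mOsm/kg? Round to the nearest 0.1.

Calculated osmolality = 2·Na + glucose/18 + urea
= 2·125 + 596/18 + 10.7
= 250 + 33.11 + 10.70
= 293.81 mOsm/kg ≈ 293.8 mOsm/kg
Osmolar gap = measured − calculated = 298 − 293.8 = 4.2 mOsm/kg

4.2 mOsm/kg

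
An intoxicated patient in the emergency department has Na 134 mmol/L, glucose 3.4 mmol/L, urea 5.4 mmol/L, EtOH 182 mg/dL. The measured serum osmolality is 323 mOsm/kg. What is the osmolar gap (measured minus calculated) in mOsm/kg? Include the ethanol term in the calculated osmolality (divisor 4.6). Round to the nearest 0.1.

6.6 mOsm/kg

Calculated osmolality = 2·Na + glucose + urea + ethanol/4.6
= 2·134 + 3.4 + 5.4 + 182/4.6
= 268 + 3.40 + 5.40 + 39.57
= 316.37 mOsm/kg ≈ 316.4 mOsm/kg
Osmolar gap = measured − calculated = 323 − 316.4 = 6.6 mOsm/kg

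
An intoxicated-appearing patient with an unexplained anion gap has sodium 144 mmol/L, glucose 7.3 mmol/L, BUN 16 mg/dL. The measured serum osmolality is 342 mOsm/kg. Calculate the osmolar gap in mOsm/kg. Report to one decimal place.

41.0 mOsm/kg

Calculated osmolality = 2·Na + glucose + BUN/2.8
= 2·144 + 7.3 + 16/2.8
= 288 + 7.30 + 5.71
= 301.01 mOsm/kg ≈ 301.0 mOsm/kg
Osmolar gap = measured − calculated = 342 − 301.0 = 41.0 mOsm/kg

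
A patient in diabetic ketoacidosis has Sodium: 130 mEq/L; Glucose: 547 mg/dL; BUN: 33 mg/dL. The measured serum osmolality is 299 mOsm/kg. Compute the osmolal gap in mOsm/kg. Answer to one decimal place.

Calculated osmolality = 2·Na + glucose/18 + BUN/2.8
= 2·130 + 547/18 + 33/2.8
= 260 + 30.39 + 11.79
= 302.18 mOsm/kg ≈ 302.2 mOsm/kg
Osmolar gap = measured − calculated = 299 − 302.2 = -3.2 mOsm/kg

-3.2 mOsm/kg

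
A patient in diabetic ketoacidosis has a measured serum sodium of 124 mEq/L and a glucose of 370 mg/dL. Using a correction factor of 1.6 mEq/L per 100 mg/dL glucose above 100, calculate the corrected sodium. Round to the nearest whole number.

128 mEq/L

Corrected Na = measured Na + 1.6 · (glucose − 100)/100
= 124 + 1.6 · (370 − 100)/100
= 124 + 4.3
= 128.3 mEq/L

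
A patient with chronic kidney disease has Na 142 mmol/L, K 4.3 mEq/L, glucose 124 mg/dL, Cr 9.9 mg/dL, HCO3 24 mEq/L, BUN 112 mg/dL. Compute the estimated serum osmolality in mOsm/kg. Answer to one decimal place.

330.9 mOsm/kg

Calculated osmolality = 2·Na + glucose/18 + BUN/2.8
= 2·142 + 124/18 + 112/2.8
= 284 + 6.89 + 40
= 330.89 mOsm/kg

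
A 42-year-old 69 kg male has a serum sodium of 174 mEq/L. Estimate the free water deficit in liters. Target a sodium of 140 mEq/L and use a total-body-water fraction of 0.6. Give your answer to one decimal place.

10.1 L

TBW = 0.6 · 69 = 41.4 L
Free water deficit = TBW · (Na/140 − 1)
= 41.4 · (174/140 − 1)
= 41.4 · 0.2429
= 10.06 L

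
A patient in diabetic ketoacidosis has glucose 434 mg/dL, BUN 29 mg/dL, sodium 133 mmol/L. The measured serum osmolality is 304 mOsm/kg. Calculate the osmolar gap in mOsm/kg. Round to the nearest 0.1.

3.5 mOsm/kg

Calculated osmolality = 2·Na + glucose/18 + BUN/2.8
= 2·133 + 434/18 + 29/2.8
= 266 + 24.11 + 10.36
= 300.47 mOsm/kg ≈ 300.5 mOsm/kg
Osmolar gap = measured − calculated = 304 − 300.5 = 3.5 mOsm/kg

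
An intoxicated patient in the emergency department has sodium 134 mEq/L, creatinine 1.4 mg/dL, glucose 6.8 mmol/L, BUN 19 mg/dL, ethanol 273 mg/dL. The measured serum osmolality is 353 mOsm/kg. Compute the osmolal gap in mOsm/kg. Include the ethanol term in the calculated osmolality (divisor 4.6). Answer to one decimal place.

Calculated osmolality = 2·Na + glucose + BUN/2.8 + ethanol/4.6
= 2·134 + 6.8 + 19/2.8 + 273/4.6
= 268 + 6.80 + 6.79 + 59.35
= 340.94 mOsm/kg ≈ 340.9 mOsm/kg
Osmolar gap = measured − calculated = 353 − 340.9 = 12.1 mOsm/kg

12.1 mOsm/kg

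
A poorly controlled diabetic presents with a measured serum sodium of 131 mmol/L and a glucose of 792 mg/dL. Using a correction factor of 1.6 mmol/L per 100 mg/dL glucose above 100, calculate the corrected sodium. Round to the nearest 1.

Corrected Na = measured Na + 1.6 · (glucose − 100)/100
= 131 + 1.6 · (792 − 100)/100
= 131 + 11.1
= 142.1 mmol/L

142 mmol/L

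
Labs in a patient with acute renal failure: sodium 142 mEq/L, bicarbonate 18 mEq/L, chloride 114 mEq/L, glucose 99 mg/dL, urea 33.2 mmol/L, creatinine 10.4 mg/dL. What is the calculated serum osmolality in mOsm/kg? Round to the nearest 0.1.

Calculated osmolality = 2·Na + glucose/18 + urea
= 2·142 + 99/18 + 33.2
= 284 + 5.50 + 33.20
= 322.7 mOsm/kg

322.7 mOsm/kg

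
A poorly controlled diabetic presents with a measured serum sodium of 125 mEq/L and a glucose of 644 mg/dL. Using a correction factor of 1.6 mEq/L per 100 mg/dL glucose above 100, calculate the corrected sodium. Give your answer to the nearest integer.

134 mEq/L

Corrected Na = measured Na + 1.6 · (glucose − 100)/100
= 125 + 1.6 · (644 − 100)/100
= 125 + 8.7
= 133.7 mEq/L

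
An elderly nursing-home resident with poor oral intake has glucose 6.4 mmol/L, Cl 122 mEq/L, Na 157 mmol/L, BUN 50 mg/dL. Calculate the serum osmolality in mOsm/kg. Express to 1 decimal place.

Calculated osmolality = 2·Na + glucose + BUN/2.8
= 2·157 + 6.4 + 50/2.8
= 314 + 6.40 + 17.86
= 338.26 mOsm/kg

338.3 mOsm/kg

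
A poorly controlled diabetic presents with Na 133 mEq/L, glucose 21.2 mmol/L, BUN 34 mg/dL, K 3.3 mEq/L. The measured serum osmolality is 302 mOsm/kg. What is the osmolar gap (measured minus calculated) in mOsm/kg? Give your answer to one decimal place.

Calculated osmolality = 2·Na + glucose + BUN/2.8
= 2·133 + 21.2 + 34/2.8
= 266 + 21.20 + 12.14
= 299.34 mOsm/kg ≈ 299.3 mOsm/kg
Osmolar gap = measured − calculated = 302 − 299.3 = 2.7 mOsm/kg

2.7 mOsm/kg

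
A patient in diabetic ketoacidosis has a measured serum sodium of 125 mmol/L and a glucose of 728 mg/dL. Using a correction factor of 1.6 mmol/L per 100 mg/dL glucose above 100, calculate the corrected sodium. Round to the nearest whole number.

Corrected Na = measured Na + 1.6 · (glucose − 100)/100
= 125 + 1.6 · (728 − 100)/100
= 125 + 10
= 135 mmol/L

135 mmol/L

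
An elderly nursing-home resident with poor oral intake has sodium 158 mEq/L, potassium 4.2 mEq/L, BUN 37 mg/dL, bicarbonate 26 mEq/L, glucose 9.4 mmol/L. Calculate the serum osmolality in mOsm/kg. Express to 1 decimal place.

338.6 mOsm/kg

Calculated osmolality = 2·Na + glucose + BUN/2.8
= 2·158 + 9.4 + 37/2.8
= 316 + 9.40 + 13.21
= 338.61 mOsm/kg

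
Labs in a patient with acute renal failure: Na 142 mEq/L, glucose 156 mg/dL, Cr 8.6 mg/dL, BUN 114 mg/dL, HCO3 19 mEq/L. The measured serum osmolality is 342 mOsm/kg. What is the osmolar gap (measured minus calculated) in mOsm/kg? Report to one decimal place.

Calculated osmolality = 2·Na + glucose/18 + BUN/2.8
= 2·142 + 156/18 + 114/2.8
= 284 + 8.67 + 40.71
= 333.38 mOsm/kg ≈ 333.4 mOsm/kg
Osmolar gap = measured − calculated = 342 − 333.4 = 8.6 mOsm/kg

8.6 mOsm/kg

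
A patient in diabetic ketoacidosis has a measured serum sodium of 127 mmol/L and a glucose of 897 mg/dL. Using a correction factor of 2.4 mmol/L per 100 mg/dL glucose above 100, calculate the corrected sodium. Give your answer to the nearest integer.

Corrected Na = measured Na + 2.4 · (glucose − 100)/100
= 127 + 2.4 · (897 − 100)/100
= 127 + 19.1
= 146.1 mmol/L

146 mmol/L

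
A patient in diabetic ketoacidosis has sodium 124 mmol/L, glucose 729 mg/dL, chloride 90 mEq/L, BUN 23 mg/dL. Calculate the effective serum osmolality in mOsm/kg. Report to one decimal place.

288.5 mOsm/kg

Effective osmolality excludes urea (freely permeant across cell membranes):
2·Na + glucose/18
= 2·124 + 729/18
= 248 + 40.5
= 288.5 mOsm/kg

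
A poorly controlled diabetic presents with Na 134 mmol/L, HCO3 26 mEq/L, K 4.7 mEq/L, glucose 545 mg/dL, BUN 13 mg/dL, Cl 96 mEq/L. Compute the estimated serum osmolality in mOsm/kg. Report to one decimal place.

302.9 mOsm/kg

Calculated osmolality = 2·Na + glucose/18 + BUN/2.8
= 2·134 + 545/18 + 13/2.8
= 268 + 30.28 + 4.64
= 302.92 mOsm/kg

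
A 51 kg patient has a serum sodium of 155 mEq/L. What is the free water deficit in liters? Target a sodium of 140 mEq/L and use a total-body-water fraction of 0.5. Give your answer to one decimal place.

2.7 L

TBW = 0.5 · 51 = 25.5 L
Free water deficit = TBW · (Na/140 − 1)
= 25.5 · (155/140 − 1)
= 25.5 · 0.1071
= 2.73 L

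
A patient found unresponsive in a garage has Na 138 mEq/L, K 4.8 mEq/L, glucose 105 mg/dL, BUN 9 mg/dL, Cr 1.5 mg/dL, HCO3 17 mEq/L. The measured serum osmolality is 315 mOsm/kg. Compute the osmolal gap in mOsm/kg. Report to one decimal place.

Calculated osmolality = 2·Na + glucose/18 + BUN/2.8
= 2·138 + 105/18 + 9/2.8
= 276 + 5.83 + 3.21
= 285.04 mOsm/kg ≈ 285.0 mOsm/kg
Osmolar gap = measured − calculated = 315 − 285.0 = 30.0 mOsm/kg

30.0 mOsm/kg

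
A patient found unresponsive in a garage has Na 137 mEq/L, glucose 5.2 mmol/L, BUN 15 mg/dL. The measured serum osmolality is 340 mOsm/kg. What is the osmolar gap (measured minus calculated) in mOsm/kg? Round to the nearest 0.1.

Calculated osmolality = 2·Na + glucose + BUN/2.8
= 2·137 + 5.2 + 15/2.8
= 274 + 5.20 + 5.36
= 284.56 mOsm/kg ≈ 284.6 mOsm/kg
Osmolar gap = measured − calculated = 340 − 284.6 = 55.4 mOsm/kg

55.4 mOsm/kg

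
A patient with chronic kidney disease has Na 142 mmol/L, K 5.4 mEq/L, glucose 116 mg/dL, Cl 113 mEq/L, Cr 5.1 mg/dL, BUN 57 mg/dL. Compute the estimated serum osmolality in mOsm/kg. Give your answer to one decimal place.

Calculated osmolality = 2·Na + glucose/18 + BUN/2.8
= 2·142 + 116/18 + 57/2.8
= 284 + 6.44 + 20.36
= 310.8 mOsm/kg

310.8 mOsm/kg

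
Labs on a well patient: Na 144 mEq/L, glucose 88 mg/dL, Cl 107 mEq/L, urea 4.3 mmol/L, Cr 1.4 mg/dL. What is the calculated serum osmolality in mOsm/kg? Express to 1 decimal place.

297.2 mOsm/kg

Calculated osmolality = 2·Na + glucose/18 + urea
= 2·144 + 88/18 + 4.3
= 288 + 4.89 + 4.30
= 297.19 mOsm/kg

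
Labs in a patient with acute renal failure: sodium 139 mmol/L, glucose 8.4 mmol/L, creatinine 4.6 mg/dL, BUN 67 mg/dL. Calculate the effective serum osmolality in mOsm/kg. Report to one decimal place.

286.4 mOsm/kg

Effective osmolality excludes urea (freely permeant across cell membranes):
2·Na + glucose
= 2·139 + 8.4
= 278 + 8.4
= 286.4 mOsm/kg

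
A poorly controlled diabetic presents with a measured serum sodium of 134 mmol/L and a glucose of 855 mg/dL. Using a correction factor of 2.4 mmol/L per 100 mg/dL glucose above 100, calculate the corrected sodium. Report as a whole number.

152 mmol/L

Corrected Na = measured Na + 2.4 · (glucose − 100)/100
= 134 + 2.4 · (855 − 100)/100
= 134 + 18.1
= 152.1 mmol/L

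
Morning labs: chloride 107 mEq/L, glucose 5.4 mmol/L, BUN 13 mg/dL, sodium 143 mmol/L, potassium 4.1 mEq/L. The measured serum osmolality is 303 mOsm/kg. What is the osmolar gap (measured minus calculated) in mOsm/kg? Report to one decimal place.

7.0 mOsm/kg

Calculated osmolality = 2·Na + glucose + BUN/2.8
= 2·143 + 5.4 + 13/2.8
= 286 + 5.40 + 4.64
= 296.04 mOsm/kg ≈ 296.0 mOsm/kg
Osmolar gap = measured − calculated = 303 − 296.0 = 7.0 mOsm/kg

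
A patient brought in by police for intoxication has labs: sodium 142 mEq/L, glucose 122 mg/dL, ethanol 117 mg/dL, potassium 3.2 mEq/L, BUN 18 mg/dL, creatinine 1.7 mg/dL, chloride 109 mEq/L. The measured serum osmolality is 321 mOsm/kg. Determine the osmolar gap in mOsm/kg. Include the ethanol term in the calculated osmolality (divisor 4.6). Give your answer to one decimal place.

Calculated osmolality = 2·Na + glucose/18 + BUN/2.8 + ethanol/4.6
= 2·142 + 122/18 + 18/2.8 + 117/4.6
= 284 + 6.78 + 6.43 + 25.43
= 322.64 mOsm/kg ≈ 322.6 mOsm/kg
Osmolar gap = measured − calculated = 321 − 322.6 = -1.6 mOsm/kg

-1.6 mOsm/kg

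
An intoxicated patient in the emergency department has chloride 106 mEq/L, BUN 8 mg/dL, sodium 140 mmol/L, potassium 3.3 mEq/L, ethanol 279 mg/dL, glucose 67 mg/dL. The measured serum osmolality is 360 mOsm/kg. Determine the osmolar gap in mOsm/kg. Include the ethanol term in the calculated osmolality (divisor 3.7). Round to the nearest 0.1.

-2.0 mOsm/kg

Calculated osmolality = 2·Na + glucose/18 + BUN/2.8 + ethanol/3.7
= 2·140 + 67/18 + 8/2.8 + 279/3.7
= 280 + 3.72 + 2.86 + 75.41
= 361.99 mOsm/kg ≈ 362.0 mOsm/kg
Osmolar gap = measured − calculated = 360 − 362.0 = -2.0 mOsm/kg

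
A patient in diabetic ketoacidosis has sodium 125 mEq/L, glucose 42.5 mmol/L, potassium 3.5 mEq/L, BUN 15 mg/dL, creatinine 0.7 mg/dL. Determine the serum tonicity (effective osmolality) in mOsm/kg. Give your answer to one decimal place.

292.5 mOsm/kg

Effective osmolality excludes urea (freely permeant across cell membranes):
2·Na + glucose
= 2·125 + 42.5
= 250 + 42.5
= 292.5 mOsm/kg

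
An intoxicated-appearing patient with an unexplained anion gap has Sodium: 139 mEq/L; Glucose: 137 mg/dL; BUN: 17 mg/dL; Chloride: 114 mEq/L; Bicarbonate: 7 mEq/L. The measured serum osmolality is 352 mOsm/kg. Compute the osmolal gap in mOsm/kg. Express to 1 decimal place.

60.3 mOsm/kg

Calculated osmolality = 2·Na + glucose/18 + BUN/2.8
= 2·139 + 137/18 + 17/2.8
= 278 + 7.61 + 6.07
= 291.68 mOsm/kg ≈ 291.7 mOsm/kg
Osmolar gap = measured − calculated = 352 − 291.7 = 60.3 mOsm/kg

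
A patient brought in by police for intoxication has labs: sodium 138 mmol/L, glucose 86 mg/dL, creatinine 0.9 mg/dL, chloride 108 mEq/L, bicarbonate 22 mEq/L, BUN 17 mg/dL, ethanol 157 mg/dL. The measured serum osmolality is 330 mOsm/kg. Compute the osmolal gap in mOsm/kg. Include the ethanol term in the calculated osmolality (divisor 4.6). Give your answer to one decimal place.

9.0 mOsm/kg

Calculated osmolality = 2·Na + glucose/18 + BUN/2.8 + ethanol/4.6
= 2·138 + 86/18 + 17/2.8 + 157/4.6
= 276 + 4.78 + 6.07 + 34.13
= 320.98 mOsm/kg ≈ 321.0 mOsm/kg
Osmolar gap = measured − calculated = 330 − 321.0 = 9.0 mOsm/kg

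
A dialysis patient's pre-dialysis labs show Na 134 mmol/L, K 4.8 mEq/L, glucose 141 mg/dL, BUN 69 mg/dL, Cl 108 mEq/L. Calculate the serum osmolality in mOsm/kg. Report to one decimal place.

Calculated osmolality = 2·Na + glucose/18 + BUN/2.8
= 2·134 + 141/18 + 69/2.8
= 268 + 7.83 + 24.64
= 300.47 mOsm/kg

300.5 mOsm/kg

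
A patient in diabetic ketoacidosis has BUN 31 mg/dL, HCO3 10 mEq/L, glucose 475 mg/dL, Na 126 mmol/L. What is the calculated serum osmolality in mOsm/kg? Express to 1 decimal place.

Calculated osmolality = 2·Na + glucose/18 + BUN/2.8
= 2·126 + 475/18 + 31/2.8
= 252 + 26.39 + 11.07
= 289.46 mOsm/kg

289.5 mOsm/kg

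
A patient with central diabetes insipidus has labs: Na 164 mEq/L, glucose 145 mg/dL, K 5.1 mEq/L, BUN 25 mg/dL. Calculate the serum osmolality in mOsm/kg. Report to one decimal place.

345.0 mOsm/kg

Calculated osmolality = 2·Na + glucose/18 + BUN/2.8
= 2·164 + 145/18 + 25/2.8
= 328 + 8.06 + 8.93
= 344.99 mOsm/kg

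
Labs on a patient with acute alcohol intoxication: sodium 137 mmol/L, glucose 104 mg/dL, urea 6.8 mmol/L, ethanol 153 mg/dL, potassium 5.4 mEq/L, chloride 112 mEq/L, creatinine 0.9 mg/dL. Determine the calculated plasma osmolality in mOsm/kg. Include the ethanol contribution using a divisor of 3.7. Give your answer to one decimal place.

327.9 mOsm/kg

Calculated osmolality = 2·Na + glucose/18 + urea + ethanol/3.7
= 2·137 + 104/18 + 6.8 + 153/3.7
= 274 + 5.78 + 6.80 + 41.35
= 327.93 mOsm/kg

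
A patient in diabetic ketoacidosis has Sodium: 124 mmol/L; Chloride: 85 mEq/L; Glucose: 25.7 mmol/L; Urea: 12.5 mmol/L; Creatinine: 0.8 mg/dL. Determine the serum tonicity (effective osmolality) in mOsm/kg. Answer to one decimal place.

Effective osmolality excludes urea (freely permeant across cell membranes):
2·Na + glucose
= 2·124 + 25.7
= 248 + 25.7
= 273.7 mOsm/kg

273.7 mOsm/kg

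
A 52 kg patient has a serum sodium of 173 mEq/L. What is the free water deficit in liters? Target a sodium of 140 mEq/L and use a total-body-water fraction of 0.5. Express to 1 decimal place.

6.1 L

TBW = 0.5 · 52 = 26 L
Free water deficit = TBW · (Na/140 − 1)
= 26 · (173/140 − 1)
= 26 · 0.2357
= 6.13 L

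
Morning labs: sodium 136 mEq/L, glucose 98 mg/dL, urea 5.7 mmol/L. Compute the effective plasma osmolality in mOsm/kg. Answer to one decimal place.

277.4 mOsm/kg

Effective osmolality excludes urea (freely permeant across cell membranes):
2·Na + glucose/18
= 2·136 + 98/18
= 272 + 5.44
= 277.44 mOsm/kg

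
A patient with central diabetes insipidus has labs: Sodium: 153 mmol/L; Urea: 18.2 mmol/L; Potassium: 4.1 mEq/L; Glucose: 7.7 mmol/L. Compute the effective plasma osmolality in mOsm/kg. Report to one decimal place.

313.7 mOsm/kg

Effective osmolality excludes urea (freely permeant across cell membranes):
2·Na + glucose
= 2·153 + 7.7
= 306 + 7.7
= 313.7 mOsm/kg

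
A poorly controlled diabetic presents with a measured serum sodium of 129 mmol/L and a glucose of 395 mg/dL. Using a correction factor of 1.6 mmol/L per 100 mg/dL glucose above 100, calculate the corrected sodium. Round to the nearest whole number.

Corrected Na = measured Na + 1.6 · (glucose − 100)/100
= 129 + 1.6 · (395 − 100)/100
= 129 + 4.7
= 133.7 mmol/L

134 mmol/L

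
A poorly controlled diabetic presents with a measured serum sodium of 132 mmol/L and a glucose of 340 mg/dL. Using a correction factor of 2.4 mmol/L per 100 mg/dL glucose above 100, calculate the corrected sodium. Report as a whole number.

138 mmol/L

Corrected Na = measured Na + 2.4 · (glucose − 100)/100
= 132 + 2.4 · (340 − 100)/100
= 132 + 5.8
= 137.8 mmol/L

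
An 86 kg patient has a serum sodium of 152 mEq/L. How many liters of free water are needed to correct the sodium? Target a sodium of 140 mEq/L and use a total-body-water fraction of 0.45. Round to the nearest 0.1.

TBW = 0.45 · 86 = 38.7 L
Free water deficit = TBW · (Na/140 − 1)
= 38.7 · (152/140 − 1)
= 38.7 · 0.0857
= 3.32 L

3.3 L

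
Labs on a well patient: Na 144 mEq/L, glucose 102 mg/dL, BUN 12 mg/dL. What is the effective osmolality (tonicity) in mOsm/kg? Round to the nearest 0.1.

293.7 mOsm/kg

Effective osmolality excludes urea (freely permeant across cell membranes):
2·Na + glucose/18
= 2·144 + 102/18
= 288 + 5.67
= 293.67 mOsm/kg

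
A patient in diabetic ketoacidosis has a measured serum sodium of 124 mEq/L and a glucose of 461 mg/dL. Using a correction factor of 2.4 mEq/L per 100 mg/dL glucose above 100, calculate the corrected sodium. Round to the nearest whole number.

Corrected Na = measured Na + 2.4 · (glucose − 100)/100
= 124 + 2.4 · (461 − 100)/100
= 124 + 8.7
= 132.7 mEq/L

133 mEq/L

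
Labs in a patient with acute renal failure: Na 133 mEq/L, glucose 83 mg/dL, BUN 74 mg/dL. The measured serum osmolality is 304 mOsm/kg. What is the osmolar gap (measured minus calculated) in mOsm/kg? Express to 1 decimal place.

7.0 mOsm/kg

Calculated osmolality = 2·Na + glucose/18 + BUN/2.8
= 2·133 + 83/18 + 74/2.8
= 266 + 4.61 + 26.43
= 297.04 mOsm/kg ≈ 297.0 mOsm/kg
Osmolar gap = measured − calculated = 304 − 297.0 = 7.0 mOsm/kg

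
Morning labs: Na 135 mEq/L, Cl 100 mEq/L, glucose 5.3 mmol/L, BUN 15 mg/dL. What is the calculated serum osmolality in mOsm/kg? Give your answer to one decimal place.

280.7 mOsm/kg

Calculated osmolality = 2·Na + glucose + BUN/2.8
= 2·135 + 5.3 + 15/2.8
= 270 + 5.30 + 5.36
= 280.66 mOsm/kg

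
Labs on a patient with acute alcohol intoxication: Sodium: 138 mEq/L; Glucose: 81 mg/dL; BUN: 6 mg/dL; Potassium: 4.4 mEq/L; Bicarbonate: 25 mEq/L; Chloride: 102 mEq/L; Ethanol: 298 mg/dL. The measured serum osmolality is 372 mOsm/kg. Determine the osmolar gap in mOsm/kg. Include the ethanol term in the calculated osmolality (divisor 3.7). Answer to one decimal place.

8.8 mOsm/kg

Calculated osmolality = 2·Na + glucose/18 + BUN/2.8 + ethanol/3.7
= 2·138 + 81/18 + 6/2.8 + 298/3.7
= 276 + 4.50 + 2.14 + 80.54
= 363.18 mOsm/kg ≈ 363.2 mOsm/kg
Osmolar gap = measured − calculated = 372 − 363.2 = 8.8 mOsm/kg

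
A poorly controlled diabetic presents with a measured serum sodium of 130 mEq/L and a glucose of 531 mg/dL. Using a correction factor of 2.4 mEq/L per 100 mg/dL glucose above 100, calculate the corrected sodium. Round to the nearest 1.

Corrected Na = measured Na + 2.4 · (glucose − 100)/100
= 130 + 2.4 · (531 − 100)/100
= 130 + 10.3
= 140.3 mEq/L

140 mEq/L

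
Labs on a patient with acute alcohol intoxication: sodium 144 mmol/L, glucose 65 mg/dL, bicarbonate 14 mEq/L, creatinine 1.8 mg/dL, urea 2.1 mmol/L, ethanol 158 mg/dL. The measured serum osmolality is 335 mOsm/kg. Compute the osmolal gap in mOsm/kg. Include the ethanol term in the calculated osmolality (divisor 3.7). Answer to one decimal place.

-1.4 mOsm/kg

Calculated osmolality = 2·Na + glucose/18 + urea + ethanol/3.7
= 2·144 + 65/18 + 2.1 + 158/3.7
= 288 + 3.61 + 2.10 + 42.70
= 336.41 mOsm/kg ≈ 336.4 mOsm/kg
Osmolar gap = measured − calculated = 335 − 336.4 = -1.4 mOsm/kg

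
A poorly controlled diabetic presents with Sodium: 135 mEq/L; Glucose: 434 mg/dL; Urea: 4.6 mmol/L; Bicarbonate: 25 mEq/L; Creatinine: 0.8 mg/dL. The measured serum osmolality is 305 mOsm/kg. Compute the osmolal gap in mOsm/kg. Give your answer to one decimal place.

6.3 mOsm/kg

Calculated osmolality = 2·Na + glucose/18 + urea
= 2·135 + 434/18 + 4.6
= 270 + 24.11 + 4.60
= 298.71 mOsm/kg ≈ 298.7 mOsm/kg
Osmolar gap = measured − calculated = 305 − 298.7 = 6.3 mOsm/kg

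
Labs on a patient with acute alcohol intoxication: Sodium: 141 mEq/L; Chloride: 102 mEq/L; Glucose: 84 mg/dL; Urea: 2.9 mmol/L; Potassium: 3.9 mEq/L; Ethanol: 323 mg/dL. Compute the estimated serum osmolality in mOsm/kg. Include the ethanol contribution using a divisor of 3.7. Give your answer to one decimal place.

Calculated osmolality = 2·Na + glucose/18 + urea + ethanol/3.7
= 2·141 + 84/18 + 2.9 + 323/3.7
= 282 + 4.67 + 2.90 + 87.30
= 376.87 mOsm/kg

376.9 mOsm/kg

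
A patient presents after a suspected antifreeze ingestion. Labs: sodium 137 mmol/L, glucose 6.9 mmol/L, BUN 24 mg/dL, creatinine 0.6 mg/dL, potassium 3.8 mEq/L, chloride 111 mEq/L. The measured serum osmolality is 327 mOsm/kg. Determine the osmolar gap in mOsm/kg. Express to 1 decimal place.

Calculated osmolality = 2·Na + glucose + BUN/2.8
= 2·137 + 6.9 + 24/2.8
= 274 + 6.90 + 8.57
= 289.47 mOsm/kg ≈ 289.5 mOsm/kg
Osmolar gap = measured − calculated = 327 − 289.5 = 37.5 mOsm/kg

37.5 mOsm/kg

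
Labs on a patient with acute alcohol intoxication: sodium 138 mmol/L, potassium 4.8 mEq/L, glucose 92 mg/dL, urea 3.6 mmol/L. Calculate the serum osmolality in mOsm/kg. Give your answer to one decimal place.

284.7 mOsm/kg

Calculated osmolality = 2·Na + glucose/18 + urea
= 2·138 + 92/18 + 3.6
= 276 + 5.11 + 3.60
= 284.71 mOsm/kg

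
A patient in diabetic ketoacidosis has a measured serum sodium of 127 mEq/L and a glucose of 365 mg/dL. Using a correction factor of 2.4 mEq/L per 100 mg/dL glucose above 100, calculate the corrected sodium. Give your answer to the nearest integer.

133 mEq/L

Corrected Na = measured Na + 2.4 · (glucose − 100)/100
= 127 + 2.4 · (365 − 100)/100
= 127 + 6.4
= 133.4 mEq/L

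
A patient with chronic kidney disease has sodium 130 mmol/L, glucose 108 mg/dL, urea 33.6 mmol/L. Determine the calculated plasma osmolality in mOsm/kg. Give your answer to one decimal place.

299.6 mOsm/kg

Calculated osmolality = 2·Na + glucose/18 + urea
= 2·130 + 108/18 + 33.6
= 260 + 6 + 33.60
= 299.6 mOsm/kg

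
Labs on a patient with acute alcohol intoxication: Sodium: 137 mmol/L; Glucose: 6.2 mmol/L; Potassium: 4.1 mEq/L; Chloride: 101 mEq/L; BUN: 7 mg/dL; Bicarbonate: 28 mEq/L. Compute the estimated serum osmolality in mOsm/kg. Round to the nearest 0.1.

Calculated osmolality = 2·Na + glucose + BUN/2.8
= 2·137 + 6.2 + 7/2.8
= 274 + 6.20 + 2.50
= 282.7 mOsm/kg

282.7 mOsm/kg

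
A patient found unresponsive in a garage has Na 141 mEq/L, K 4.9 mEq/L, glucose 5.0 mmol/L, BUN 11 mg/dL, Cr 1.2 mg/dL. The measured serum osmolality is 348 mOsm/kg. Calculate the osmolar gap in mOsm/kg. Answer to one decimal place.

Calculated osmolality = 2·Na + glucose + BUN/2.8
= 2·141 + 5 + 11/2.8
= 282 + 5 + 3.93
= 290.93 mOsm/kg ≈ 290.9 mOsm/kg
Osmolar gap = measured − calculated = 348 − 290.9 = 57.1 mOsm/kg

57.1 mOsm/kg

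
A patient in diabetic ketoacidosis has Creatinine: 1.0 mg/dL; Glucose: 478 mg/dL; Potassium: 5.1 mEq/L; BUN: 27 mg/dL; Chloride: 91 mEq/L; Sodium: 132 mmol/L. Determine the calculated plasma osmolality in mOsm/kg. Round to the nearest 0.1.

Calculated osmolality = 2·Na + glucose/18 + BUN/2.8
= 2·132 + 478/18 + 27/2.8
= 264 + 26.56 + 9.64
= 300.2 mOsm/kg

300.2 mOsm/kg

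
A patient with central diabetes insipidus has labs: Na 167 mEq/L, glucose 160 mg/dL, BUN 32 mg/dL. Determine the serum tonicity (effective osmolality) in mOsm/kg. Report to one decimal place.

Effective osmolality excludes urea (freely permeant across cell membranes):
2·Na + glucose/18
= 2·167 + 160/18
= 334 + 8.89
= 342.89 mOsm/kg

342.9 mOsm/kg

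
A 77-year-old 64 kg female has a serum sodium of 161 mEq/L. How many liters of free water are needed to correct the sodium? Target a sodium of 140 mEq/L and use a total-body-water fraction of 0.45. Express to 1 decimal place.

TBW = 0.45 · 64 = 28.8 L
Free water deficit = TBW · (Na/140 − 1)
= 28.8 · (161/140 − 1)
= 28.8 · 0.15
= 4.32 L

4.3 L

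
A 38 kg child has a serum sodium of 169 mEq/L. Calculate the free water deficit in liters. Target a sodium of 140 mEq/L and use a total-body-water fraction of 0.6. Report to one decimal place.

4.7 L

TBW = 0.6 · 38 = 22.8 L
Free water deficit = TBW · (Na/140 − 1)
= 22.8 · (169/140 − 1)
= 22.8 · 0.2071
= 4.72 L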